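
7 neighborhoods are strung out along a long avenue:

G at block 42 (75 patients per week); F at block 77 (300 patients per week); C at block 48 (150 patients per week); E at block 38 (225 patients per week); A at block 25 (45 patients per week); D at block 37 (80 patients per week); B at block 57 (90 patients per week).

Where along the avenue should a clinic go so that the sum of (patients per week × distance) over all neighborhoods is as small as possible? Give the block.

For a sum of weighted absolute distances on a line, the optimum is the weighted median (not the mean). Total weight W = 965; half-weight = 482.5.
Sort by position and accumulate weight:
  block 25 (A, w=45) → cum 45
  block 37 (D, w=80) → cum 125
  block 38 (E, w=225) → cum 350
  block 42 (G, w=75) → cum 425
  block 48 (C, w=150) → cum 575  ≥ 482.5 → median here
  block 57 (B, w=90) → cum 665
  block 77 (F, w=300) → cum 965
Optimal location: block 48.

x = 48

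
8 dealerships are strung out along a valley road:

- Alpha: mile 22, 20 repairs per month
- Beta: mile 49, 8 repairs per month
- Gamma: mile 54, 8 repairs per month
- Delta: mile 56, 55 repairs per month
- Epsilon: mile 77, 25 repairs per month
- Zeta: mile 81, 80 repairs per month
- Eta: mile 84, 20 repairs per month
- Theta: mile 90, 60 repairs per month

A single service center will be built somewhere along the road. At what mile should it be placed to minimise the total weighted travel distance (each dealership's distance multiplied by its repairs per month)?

x = 81

For a sum of weighted absolute distances on a line, the optimum is the weighted median (not the mean). Total weight W = 276; half-weight = 138.
Sort by position and accumulate weight:
  mile 22 (Alpha, w=20) → cum 20
  mile 49 (Beta, w=8) → cum 28
  mile 54 (Gamma, w=8) → cum 36
  mile 56 (Delta, w=55) → cum 91
  mile 77 (Epsilon, w=25) → cum 116
  mile 81 (Zeta, w=80) → cum 196  ≥ 138 → median here
  mile 84 (Eta, w=20) → cum 216
  mile 90 (Theta, w=60) → cum 276
Optimal location: mile 81.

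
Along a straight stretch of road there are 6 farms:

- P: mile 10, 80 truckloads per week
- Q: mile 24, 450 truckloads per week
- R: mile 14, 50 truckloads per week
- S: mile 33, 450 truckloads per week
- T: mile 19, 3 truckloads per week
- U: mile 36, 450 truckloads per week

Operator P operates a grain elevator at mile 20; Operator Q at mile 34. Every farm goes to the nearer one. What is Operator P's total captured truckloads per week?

The indifferent point is the midpoint (20+34)/2 = 27; farms left of it (closer to Operator P at 20) go to Operator P, those right go to Operator Q.
  P at 10 (w=80) → Operator P
  R at 14 (w=50) → Operator P
  T at 19 (w=3) → Operator P
  Q at 24 (w=450) → Operator P
  S at 33 (w=450) → Operator Q
  U at 36 (w=450) → Operator Q
Operator P captures 583; Operator Q captures 900.

583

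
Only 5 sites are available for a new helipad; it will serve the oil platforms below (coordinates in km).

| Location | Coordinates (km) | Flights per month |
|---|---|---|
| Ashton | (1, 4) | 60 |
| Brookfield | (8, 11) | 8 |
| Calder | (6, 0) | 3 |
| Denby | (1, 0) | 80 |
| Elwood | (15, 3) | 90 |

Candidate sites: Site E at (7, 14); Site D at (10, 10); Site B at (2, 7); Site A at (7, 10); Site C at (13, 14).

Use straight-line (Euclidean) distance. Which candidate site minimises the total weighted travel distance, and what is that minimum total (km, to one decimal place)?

Site B, total 2061.4 km

Total weighted distance at each candidate:
  Site E (7, 14): total = 3209.8
  Site D (10, 10): total = 2549.7
  Site B (2, 7): total = 2061.4
  Site A (7, 10): total = 2440.2
  Site C (13, 14): total = 3512.2
Minimum is at Site B with total 2061.4 km.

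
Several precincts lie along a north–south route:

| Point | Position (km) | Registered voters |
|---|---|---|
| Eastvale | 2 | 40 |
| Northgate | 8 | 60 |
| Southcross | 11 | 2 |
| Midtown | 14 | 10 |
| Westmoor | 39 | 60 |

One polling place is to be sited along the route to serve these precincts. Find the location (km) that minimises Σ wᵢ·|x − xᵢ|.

x = 8

For a sum of weighted absolute distances on a line, the optimum is the weighted median (not the mean). Total weight W = 172; half-weight = 86.
Sort by position and accumulate weight:
  km 2 (Eastvale, w=40) → cum 40
  km 8 (Northgate, w=60) → cum 100  ≥ 86 → median here
  km 11 (Southcross, w=2) → cum 102
  km 14 (Midtown, w=10) → cum 112
  km 39 (Westmoor, w=60) → cum 172
Optimal location: km 8.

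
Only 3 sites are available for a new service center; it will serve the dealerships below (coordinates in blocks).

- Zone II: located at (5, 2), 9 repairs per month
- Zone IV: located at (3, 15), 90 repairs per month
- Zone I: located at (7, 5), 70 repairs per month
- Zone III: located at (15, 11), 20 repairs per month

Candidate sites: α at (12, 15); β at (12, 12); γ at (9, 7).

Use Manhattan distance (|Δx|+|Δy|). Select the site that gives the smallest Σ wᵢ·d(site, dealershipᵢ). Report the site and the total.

Total weighted distance at each candidate:
  α (12, 15): total = 2180
  β (12, 12): total = 2153
  γ (9, 7): total = 1821
Minimum is at γ with total 1821 blocks.

γ, total 1821 blocks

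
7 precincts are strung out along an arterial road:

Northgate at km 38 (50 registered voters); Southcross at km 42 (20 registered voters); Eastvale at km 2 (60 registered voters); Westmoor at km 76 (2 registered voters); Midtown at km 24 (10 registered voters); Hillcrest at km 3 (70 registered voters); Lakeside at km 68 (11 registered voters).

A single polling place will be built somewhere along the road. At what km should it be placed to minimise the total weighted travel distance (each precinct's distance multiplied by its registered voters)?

x = 3

For a sum of weighted absolute distances on a line, the optimum is the weighted median (not the mean). Total weight W = 223; half-weight = 111.5.
Sort by position and accumulate weight:
  km 2 (Eastvale, w=60) → cum 60
  km 3 (Hillcrest, w=70) → cum 130  ≥ 111.5 → median here
  km 24 (Midtown, w=10) → cum 140
  km 38 (Northgate, w=50) → cum 190
  km 42 (Southcross, w=20) → cum 210
  km 68 (Lakeside, w=11) → cum 221
  km 76 (Westmoor, w=2) → cum 223
Optimal location: km 3.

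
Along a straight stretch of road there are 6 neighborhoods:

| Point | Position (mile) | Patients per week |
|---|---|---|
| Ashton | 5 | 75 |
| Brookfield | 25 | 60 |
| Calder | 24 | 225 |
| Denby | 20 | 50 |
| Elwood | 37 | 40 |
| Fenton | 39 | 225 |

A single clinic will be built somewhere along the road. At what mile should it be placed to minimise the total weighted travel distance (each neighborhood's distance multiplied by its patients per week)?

For a sum of weighted absolute distances on a line, the optimum is the weighted median (not the mean). Total weight W = 675; half-weight = 337.5.
Sort by position and accumulate weight:
  mile 5 (Ashton, w=75) → cum 75
  mile 20 (Denby, w=50) → cum 125
  mile 24 (Calder, w=225) → cum 350  ≥ 337.5 → median here
  mile 25 (Brookfield, w=60) → cum 410
  mile 37 (Elwood, w=40) → cum 450
  mile 39 (Fenton, w=225) → cum 675
Optimal location: mile 24.

x = 24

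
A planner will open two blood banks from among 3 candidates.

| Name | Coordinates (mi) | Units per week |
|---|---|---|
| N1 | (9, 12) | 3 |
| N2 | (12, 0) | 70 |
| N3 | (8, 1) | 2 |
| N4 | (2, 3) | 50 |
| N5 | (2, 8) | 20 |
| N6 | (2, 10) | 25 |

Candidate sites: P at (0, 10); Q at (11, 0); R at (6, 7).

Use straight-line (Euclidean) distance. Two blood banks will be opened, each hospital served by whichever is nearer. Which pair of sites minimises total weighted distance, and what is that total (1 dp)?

Evaluate every pair (each demand assigned to the nearer of the two):
  {P, Q}: total = 574.6
  {Q, R}: total = 584.1
  {P, R}: total = 1064.9
Best pair: {P, Q} with total 574.6.

{P, Q}, total 574.6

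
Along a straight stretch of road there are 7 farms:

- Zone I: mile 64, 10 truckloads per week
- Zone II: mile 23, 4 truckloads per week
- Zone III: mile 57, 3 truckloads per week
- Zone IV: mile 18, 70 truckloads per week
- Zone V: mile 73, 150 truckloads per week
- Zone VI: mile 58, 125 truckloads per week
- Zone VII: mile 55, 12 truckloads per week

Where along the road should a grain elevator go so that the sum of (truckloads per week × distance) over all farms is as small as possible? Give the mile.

For a sum of weighted absolute distances on a line, the optimum is the weighted median (not the mean). Total weight W = 374; half-weight = 187.
Sort by position and accumulate weight:
  mile 18 (Zone IV, w=70) → cum 70
  mile 23 (Zone II, w=4) → cum 74
  mile 55 (Zone VII, w=12) → cum 86
  mile 57 (Zone III, w=3) → cum 89
  mile 58 (Zone VI, w=125) → cum 214  ≥ 187 → median here
  mile 64 (Zone I, w=10) → cum 224
  mile 73 (Zone V, w=150) → cum 374
Optimal location: mile 58.

x = 58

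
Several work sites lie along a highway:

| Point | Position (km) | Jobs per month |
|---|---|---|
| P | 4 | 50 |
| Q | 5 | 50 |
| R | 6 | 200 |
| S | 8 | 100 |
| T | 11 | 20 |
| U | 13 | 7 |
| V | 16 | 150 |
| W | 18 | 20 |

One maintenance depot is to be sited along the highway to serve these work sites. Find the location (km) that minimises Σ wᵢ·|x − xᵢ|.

x = 6

For a sum of weighted absolute distances on a line, the optimum is the weighted median (not the mean). Total weight W = 597; half-weight = 298.5.
Sort by position and accumulate weight:
  km 4 (P, w=50) → cum 50
  km 5 (Q, w=50) → cum 100
  km 6 (R, w=200) → cum 300  ≥ 298.5 → median here
  km 8 (S, w=100) → cum 400
  km 11 (T, w=20) → cum 420
  km 13 (U, w=7) → cum 427
  km 16 (V, w=150) → cum 577
  km 18 (W, w=20) → cum 597
Optimal location: km 6.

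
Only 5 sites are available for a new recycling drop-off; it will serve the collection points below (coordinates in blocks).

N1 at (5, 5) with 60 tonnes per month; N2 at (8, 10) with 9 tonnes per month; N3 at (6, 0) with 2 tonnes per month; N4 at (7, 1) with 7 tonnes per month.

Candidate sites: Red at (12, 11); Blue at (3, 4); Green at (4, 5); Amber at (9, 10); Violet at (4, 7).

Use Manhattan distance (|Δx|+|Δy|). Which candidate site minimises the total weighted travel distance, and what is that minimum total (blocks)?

Green, total 204 blocks

Total weighted distance at each candidate:
  Red (12, 11): total = 964
  Blue (3, 4): total = 342
  Green (4, 5): total = 204
  Amber (9, 10): total = 652
  Violet (4, 7): total = 324
Minimum is at Green with total 204 blocks.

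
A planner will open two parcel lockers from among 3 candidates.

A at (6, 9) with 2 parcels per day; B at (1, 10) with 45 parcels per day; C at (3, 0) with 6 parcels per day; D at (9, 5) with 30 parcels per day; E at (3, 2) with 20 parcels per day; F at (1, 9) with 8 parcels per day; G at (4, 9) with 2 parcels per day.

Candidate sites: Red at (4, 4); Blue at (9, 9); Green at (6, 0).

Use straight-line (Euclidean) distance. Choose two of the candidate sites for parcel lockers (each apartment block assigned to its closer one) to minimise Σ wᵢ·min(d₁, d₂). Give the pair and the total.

Evaluate every pair (each demand assigned to the nearer of the two):
  {Red, Blue}: total = 554.0
  {Red, Green}: total = 585.0
  {Blue, Green}: total = 652.9
Best pair: {Red, Blue} with total 554.0.

{Red, Blue}, total 554.0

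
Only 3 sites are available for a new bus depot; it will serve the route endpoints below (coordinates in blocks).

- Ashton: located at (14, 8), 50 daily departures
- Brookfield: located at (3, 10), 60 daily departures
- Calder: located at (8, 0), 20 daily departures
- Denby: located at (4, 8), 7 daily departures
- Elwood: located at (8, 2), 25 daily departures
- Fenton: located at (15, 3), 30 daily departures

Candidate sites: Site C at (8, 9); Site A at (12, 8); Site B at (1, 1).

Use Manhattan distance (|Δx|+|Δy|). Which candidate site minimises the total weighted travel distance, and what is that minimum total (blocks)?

Site C, total 1490 blocks

Total weighted distance at each candidate:
  Site C (8, 9): total = 1490
  Site A (12, 8): total = 1546
  Site B (1, 1): total = 2570
Minimum is at Site C with total 1490 blocks.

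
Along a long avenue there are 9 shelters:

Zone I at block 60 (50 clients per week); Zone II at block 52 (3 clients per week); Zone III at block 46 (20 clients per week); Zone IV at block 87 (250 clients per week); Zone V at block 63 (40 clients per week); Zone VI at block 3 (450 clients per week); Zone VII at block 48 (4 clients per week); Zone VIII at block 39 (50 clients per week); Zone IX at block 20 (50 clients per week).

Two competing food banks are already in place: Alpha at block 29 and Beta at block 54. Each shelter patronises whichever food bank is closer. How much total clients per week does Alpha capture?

550

The indifferent point is the midpoint (29+54)/2 = 41.5; shelters left of it (closer to Alpha at 29) go to Alpha, those right go to Beta.
  Zone VI at 3 (w=450) → Alpha
  Zone IX at 20 (w=50) → Alpha
  Zone VIII at 39 (w=50) → Alpha
  Zone III at 46 (w=20) → Beta
  Zone VII at 48 (w=4) → Beta
  Zone II at 52 (w=3) → Beta
  Zone I at 60 (w=50) → Beta
  Zone V at 63 (w=40) → Beta
  Zone IV at 87 (w=250) → Beta
Alpha captures 550; Beta captures 367.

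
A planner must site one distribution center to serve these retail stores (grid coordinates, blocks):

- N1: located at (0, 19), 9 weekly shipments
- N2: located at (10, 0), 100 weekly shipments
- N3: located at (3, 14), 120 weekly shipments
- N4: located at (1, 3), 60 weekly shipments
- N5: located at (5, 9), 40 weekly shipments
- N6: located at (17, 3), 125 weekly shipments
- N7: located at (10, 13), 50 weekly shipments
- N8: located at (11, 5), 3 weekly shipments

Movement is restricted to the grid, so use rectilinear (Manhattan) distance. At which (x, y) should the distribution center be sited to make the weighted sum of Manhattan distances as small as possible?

Manhattan distance separates: Σwᵢ(|x−xᵢ|+|y−yᵢ|) = Σwᵢ|x−xᵢ| + Σwᵢ|y−yᵢ|, so x and y are optimised independently as 1-D weighted medians.
Total weight W = 507; half = 253.5.
x-coordinate, sorted with cumulative weight:
  x=0 (N1, w=9) cum 9
  x=1 (N4, w=60) cum 69
  x=3 (N3, w=120) cum 189
  x=5 (N5, w=40) cum 229
  x=10 (N2, w=100) cum 329  ← median
  x=10 (N7, w=50) cum 379
  x=11 (N8, w=3) cum 382
  x=17 (N6, w=125) cum 507
⇒ x* = 10
y-coordinate, sorted with cumulative weight:
  y=0 (N2, w=100) cum 100
  y=3 (N4, w=60) cum 160
  y=3 (N6, w=125) cum 285  ← median
  y=5 (N8, w=3) cum 288
  y=9 (N5, w=40) cum 328
  y=13 (N7, w=50) cum 378
  y=14 (N3, w=120) cum 498
  y=19 (N1, w=9) cum 507
⇒ y* = 3

(10, 3)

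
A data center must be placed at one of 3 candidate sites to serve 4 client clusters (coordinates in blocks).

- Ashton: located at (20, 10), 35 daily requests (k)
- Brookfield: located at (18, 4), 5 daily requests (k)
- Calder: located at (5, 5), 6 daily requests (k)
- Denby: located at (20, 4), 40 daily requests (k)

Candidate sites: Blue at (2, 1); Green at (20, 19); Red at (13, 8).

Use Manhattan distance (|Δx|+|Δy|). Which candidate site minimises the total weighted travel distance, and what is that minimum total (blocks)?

Red, total 866 blocks

Total weighted distance at each candidate:
  Blue (2, 1): total = 1922
  Green (20, 19): total = 1174
  Red (13, 8): total = 866
Minimum is at Red with total 866 blocks.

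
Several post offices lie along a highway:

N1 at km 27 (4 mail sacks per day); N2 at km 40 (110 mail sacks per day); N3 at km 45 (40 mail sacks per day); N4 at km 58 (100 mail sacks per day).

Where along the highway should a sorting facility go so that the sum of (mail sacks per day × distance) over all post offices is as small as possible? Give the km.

For a sum of weighted absolute distances on a line, the optimum is the weighted median (not the mean). Total weight W = 254; half-weight = 127.
Sort by position and accumulate weight:
  km 27 (N1, w=4) → cum 4
  km 40 (N2, w=110) → cum 114
  km 45 (N3, w=40) → cum 154  ≥ 127 → median here
  km 58 (N4, w=100) → cum 254
Optimal location: km 45.

x = 45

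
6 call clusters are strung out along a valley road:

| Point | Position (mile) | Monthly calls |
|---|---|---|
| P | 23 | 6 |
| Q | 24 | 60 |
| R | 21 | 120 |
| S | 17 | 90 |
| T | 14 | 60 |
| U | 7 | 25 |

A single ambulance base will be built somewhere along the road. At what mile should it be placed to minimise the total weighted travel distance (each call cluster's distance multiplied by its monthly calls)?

For a sum of weighted absolute distances on a line, the optimum is the weighted median (not the mean). Total weight W = 361; half-weight = 180.5.
Sort by position and accumulate weight:
  mile 7 (U, w=25) → cum 25
  mile 14 (T, w=60) → cum 85
  mile 17 (S, w=90) → cum 175
  mile 21 (R, w=120) → cum 295  ≥ 180.5 → median here
  mile 23 (P, w=6) → cum 301
  mile 24 (Q, w=60) → cum 361
Optimal location: mile 21.

x = 21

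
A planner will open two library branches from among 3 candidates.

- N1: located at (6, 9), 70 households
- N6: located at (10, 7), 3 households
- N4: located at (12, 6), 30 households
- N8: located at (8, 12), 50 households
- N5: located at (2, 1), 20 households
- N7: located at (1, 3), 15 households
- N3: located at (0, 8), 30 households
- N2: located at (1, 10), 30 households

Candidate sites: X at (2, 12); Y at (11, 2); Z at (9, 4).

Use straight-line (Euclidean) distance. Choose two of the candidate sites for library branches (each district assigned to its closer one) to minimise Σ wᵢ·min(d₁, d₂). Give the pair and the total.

Evaluate every pair (each demand assigned to the nearer of the two):
  {X, Z}: total = 1242.1
  {X, Y}: total = 1307.2
  {Y, Z}: total = 1797.6
Best pair: {X, Z} with total 1242.1.

{X, Z}, total 1242.1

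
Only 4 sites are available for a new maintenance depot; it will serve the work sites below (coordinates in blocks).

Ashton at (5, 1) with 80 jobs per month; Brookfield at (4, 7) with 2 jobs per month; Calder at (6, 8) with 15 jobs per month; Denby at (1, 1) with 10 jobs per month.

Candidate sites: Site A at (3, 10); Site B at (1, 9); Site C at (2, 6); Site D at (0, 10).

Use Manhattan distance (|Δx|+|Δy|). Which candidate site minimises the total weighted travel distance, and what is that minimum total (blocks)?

Total weighted distance at each candidate:
  Site A (3, 10): total = 1073
  Site B (1, 9): total = 1140
  Site C (2, 6): total = 796
  Site D (0, 10): total = 1354
Minimum is at Site C with total 796 blocks.

Site C, total 796 blocks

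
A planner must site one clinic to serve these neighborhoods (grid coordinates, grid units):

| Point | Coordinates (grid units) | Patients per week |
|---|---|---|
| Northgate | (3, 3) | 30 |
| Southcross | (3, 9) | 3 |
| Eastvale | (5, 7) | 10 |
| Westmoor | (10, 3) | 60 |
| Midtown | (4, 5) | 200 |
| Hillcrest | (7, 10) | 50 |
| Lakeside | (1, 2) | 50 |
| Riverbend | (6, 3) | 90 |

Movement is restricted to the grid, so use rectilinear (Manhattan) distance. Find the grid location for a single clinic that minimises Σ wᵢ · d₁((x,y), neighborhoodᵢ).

Manhattan distance separates: Σwᵢ(|x−xᵢ|+|y−yᵢ|) = Σwᵢ|x−xᵢ| + Σwᵢ|y−yᵢ|, so x and y are optimised independently as 1-D weighted medians.
Total weight W = 493; half = 246.5.
x-coordinate, sorted with cumulative weight:
  x=1 (Lakeside, w=50) cum 50
  x=3 (Northgate, w=30) cum 80
  x=3 (Southcross, w=3) cum 83
  x=4 (Midtown, w=200) cum 283  ← median
  x=5 (Eastvale, w=10) cum 293
  x=6 (Riverbend, w=90) cum 383
  x=7 (Hillcrest, w=50) cum 433
  x=10 (Westmoor, w=60) cum 493
⇒ x* = 4
y-coordinate, sorted with cumulative weight:
  y=2 (Lakeside, w=50) cum 50
  y=3 (Northgate, w=30) cum 80
  y=3 (Westmoor, w=60) cum 140
  y=3 (Riverbend, w=90) cum 230
  y=5 (Midtown, w=200) cum 430  ← median
  y=7 (Eastvale, w=10) cum 440
  y=9 (Southcross, w=3) cum 443
  y=10 (Hillcrest, w=50) cum 493
⇒ y* = 5

(4, 5)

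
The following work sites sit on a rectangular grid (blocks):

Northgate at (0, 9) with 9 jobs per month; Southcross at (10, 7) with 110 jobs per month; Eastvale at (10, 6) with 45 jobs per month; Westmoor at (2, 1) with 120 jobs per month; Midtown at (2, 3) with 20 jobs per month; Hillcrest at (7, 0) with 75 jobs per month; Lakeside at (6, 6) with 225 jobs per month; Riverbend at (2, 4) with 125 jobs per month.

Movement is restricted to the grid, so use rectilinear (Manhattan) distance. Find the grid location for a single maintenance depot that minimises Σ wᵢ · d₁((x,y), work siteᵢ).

Manhattan distance separates: Σwᵢ(|x−xᵢ|+|y−yᵢ|) = Σwᵢ|x−xᵢ| + Σwᵢ|y−yᵢ|, so x and y are optimised independently as 1-D weighted medians.
Total weight W = 729; half = 364.5.
x-coordinate, sorted with cumulative weight:
  x=0 (Northgate, w=9) cum 9
  x=2 (Westmoor, w=120) cum 129
  x=2 (Midtown, w=20) cum 149
  x=2 (Riverbend, w=125) cum 274
  x=6 (Lakeside, w=225) cum 499  ← median
  x=7 (Hillcrest, w=75) cum 574
  x=10 (Southcross, w=110) cum 684
  x=10 (Eastvale, w=45) cum 729
⇒ x* = 6
y-coordinate, sorted with cumulative weight:
  y=0 (Hillcrest, w=75) cum 75
  y=1 (Westmoor, w=120) cum 195
  y=3 (Midtown, w=20) cum 215
  y=4 (Riverbend, w=125) cum 340
  y=6 (Eastvale, w=45) cum 385  ← median
  y=6 (Lakeside, w=225) cum 610
  y=7 (Southcross, w=110) cum 720
  y=9 (Northgate, w=9) cum 729
⇒ y* = 6

(6, 6)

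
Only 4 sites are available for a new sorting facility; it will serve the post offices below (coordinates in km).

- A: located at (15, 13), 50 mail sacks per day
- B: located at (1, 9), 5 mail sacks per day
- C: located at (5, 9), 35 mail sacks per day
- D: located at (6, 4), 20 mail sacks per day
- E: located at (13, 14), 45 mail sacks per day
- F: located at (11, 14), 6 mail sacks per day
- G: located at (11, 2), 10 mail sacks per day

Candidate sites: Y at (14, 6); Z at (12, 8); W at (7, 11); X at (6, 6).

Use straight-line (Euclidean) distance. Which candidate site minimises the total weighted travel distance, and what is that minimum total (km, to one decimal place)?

Total weighted distance at each candidate:
  Y (14, 6): total = 1381.3
  Z (12, 8): total = 1109.5
  W (7, 11): total = 1114.7
  X (6, 6): total = 1348.9
Minimum is at Z with total 1109.5 km.

Z, total 1109.5 km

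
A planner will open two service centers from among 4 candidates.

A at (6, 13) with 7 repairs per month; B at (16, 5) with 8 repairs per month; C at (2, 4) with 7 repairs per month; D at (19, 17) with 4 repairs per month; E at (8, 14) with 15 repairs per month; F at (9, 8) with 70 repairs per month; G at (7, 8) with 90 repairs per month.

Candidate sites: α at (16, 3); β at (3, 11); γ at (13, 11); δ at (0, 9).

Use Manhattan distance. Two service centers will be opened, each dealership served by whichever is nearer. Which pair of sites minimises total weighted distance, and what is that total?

Evaluate every pair (each demand assigned to the nearer of the two):
  {β, γ}: total = 1451
  {α, β}: total = 1555
  {γ, δ}: total = 1562
  {α, γ}: total = 1652
  {β, δ}: total = 1704
  {α, δ}: total = 1818
Best pair: {β, γ} with total 1451.

{β, γ}, total 1451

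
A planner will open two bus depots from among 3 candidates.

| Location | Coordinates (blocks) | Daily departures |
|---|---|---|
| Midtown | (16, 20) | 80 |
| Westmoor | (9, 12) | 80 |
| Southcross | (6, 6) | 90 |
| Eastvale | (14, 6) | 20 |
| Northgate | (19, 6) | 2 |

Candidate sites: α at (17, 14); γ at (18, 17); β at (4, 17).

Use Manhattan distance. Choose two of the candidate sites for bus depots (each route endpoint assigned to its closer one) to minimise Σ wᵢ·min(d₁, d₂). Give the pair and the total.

{γ, β}, total 2694

Evaluate every pair (each demand assigned to the nearer of the two):
  {γ, β}: total = 2694
  {α, β}: total = 2770
  {α, γ}: total = 3150
Best pair: {γ, β} with total 2694.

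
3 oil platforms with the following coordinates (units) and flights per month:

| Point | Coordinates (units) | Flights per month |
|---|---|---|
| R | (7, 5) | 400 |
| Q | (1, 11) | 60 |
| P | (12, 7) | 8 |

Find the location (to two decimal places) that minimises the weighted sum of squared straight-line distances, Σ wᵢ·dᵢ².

(6.32, 5.80)

The minimiser of Σwᵢ‖p−pᵢ‖² is the weighted centroid p* = (Σwᵢpᵢ)/(Σwᵢ).
Σwᵢ = 468.
Σwᵢxᵢ = 400·7 + 60·1 + 8·12 = 2956.
Σwᵢyᵢ = 400·5 + 60·11 + 8·7 = 2716.
x* = 2956/468 = 6.32, y* = 2716/468 = 5.80.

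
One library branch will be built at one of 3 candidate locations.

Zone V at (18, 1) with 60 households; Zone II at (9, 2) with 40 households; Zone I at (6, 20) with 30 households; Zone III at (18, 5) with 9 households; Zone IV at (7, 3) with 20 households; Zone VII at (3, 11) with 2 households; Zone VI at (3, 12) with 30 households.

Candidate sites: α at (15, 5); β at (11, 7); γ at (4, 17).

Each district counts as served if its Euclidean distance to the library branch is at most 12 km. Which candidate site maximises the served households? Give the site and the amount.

β, covering 161

Coverage radius r = 12 km; a point is covered iff (Δx)²+(Δy)² ≤ 12² = 144.
  α (15, 5): covers {Zone V, Zone II, Zone III, Zone IV} → 129
  β (11, 7): covers {Zone V, Zone II, Zone III, Zone IV, Zone VII, Zone VI} → 161
  γ (4, 17): covers {Zone I, Zone VII, Zone VI} → 62
Maximum coverage at β: 161 households.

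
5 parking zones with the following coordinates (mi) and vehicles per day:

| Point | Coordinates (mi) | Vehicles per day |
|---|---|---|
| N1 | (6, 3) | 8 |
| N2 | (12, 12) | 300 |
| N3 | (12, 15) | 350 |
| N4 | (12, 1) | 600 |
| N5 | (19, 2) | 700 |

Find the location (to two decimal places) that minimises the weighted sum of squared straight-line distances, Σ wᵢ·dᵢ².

(14.48, 5.55)

The minimiser of Σwᵢ‖p−pᵢ‖² is the weighted centroid p* = (Σwᵢpᵢ)/(Σwᵢ).
Σwᵢ = 1958.
Σwᵢxᵢ = 8·6 + 300·12 + 350·12 + 600·12 + 700·19 = 28348.
Σwᵢyᵢ = 8·3 + 300·12 + 350·15 + 600·1 + 700·2 = 10874.
x* = 28348/1958 = 14.48, y* = 10874/1958 = 5.55.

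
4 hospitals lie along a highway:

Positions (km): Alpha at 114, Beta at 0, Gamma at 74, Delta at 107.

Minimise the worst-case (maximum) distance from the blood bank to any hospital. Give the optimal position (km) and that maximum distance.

The 1-center on a line is the midpoint of the two extreme points: leftmost at 0, rightmost at 114.
Optimal location = (0 + 114)/2 = 57; maximum distance = (114 − 0)/2 = 57.

location 57, max distance 57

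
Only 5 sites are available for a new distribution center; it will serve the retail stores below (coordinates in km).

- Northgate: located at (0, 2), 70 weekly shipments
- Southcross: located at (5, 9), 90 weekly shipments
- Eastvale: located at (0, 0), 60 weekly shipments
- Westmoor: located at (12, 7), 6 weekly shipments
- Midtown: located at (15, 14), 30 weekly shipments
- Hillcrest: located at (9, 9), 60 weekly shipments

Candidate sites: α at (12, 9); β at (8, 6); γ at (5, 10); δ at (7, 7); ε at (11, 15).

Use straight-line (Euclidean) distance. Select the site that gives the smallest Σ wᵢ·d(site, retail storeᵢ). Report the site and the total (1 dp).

Total weighted distance at each candidate:
  α (12, 9): total = 2869.4
  β (8, 6): total = 2141.3
  γ (5, 10): total = 2037.4
  δ (7, 7): total = 1969.3
  ε (11, 15): total = 3623.3
Minimum is at δ with total 1969.3 km.

δ, total 1969.3 km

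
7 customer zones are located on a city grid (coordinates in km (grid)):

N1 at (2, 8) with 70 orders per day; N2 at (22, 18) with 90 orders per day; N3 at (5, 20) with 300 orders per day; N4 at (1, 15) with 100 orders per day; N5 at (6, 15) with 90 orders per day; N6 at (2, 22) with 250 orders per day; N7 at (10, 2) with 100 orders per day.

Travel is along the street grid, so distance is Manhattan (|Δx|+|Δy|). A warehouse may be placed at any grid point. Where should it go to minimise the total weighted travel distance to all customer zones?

Manhattan distance separates: Σwᵢ(|x−xᵢ|+|y−yᵢ|) = Σwᵢ|x−xᵢ| + Σwᵢ|y−yᵢ|, so x and y are optimised independently as 1-D weighted medians.
Total weight W = 1000; half = 500.
x-coordinate, sorted with cumulative weight:
  x=1 (N4, w=100) cum 100
  x=2 (N1, w=70) cum 170
  x=2 (N6, w=250) cum 420
  x=5 (N3, w=300) cum 720  ← median
  x=6 (N5, w=90) cum 810
  x=10 (N7, w=100) cum 910
  x=22 (N2, w=90) cum 1000
⇒ x* = 5
y-coordinate, sorted with cumulative weight:
  y=2 (N7, w=100) cum 100
  y=8 (N1, w=70) cum 170
  y=15 (N4, w=100) cum 270
  y=15 (N5, w=90) cum 360
  y=18 (N2, w=90) cum 450
  y=20 (N3, w=300) cum 750  ← median
  y=22 (N6, w=250) cum 1000
⇒ y* = 20

(5, 20)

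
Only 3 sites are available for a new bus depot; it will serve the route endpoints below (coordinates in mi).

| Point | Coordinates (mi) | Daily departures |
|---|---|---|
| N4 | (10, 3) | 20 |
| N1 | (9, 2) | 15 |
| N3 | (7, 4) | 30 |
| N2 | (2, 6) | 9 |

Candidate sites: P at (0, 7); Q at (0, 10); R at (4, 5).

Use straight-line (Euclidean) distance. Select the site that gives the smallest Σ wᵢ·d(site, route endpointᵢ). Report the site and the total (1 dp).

R, total 328.9 mi

Total weighted distance at each candidate:
  P (0, 7): total = 618.4
  Q (0, 10): total = 741.6
  R (4, 5): total = 328.9
Minimum is at R with total 328.9 mi.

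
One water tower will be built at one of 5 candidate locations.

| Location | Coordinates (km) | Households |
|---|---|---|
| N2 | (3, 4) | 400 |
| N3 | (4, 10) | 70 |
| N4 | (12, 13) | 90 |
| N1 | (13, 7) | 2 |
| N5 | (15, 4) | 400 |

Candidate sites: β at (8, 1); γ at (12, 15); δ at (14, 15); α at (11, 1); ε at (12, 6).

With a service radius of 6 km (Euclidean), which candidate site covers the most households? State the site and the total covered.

ε, covering 402

Coverage radius r = 6 km; a point is covered iff (Δx)²+(Δy)² ≤ 6² = 36.
  β (8, 1): covers {N2} → 400
  γ (12, 15): covers {N4} → 90
  δ (14, 15): covers {N4} → 90
  α (11, 1): covers {N5} → 400
  ε (12, 6): covers {N1, N5} → 402
Maximum coverage at ε: 402 households.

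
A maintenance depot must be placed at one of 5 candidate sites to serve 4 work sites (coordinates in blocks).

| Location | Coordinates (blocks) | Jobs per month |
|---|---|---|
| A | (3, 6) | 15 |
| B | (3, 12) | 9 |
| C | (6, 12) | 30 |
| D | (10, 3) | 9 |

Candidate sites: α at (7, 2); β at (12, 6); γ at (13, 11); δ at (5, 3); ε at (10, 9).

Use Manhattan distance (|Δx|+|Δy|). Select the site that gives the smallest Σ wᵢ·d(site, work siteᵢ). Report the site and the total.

ε, total 504 blocks

Total weighted distance at each candidate:
  α (7, 2): total = 612
  β (12, 6): total = 675
  γ (13, 11): total = 663
  δ (5, 3): total = 519
  ε (10, 9): total = 504
Minimum is at ε with total 504 blocks.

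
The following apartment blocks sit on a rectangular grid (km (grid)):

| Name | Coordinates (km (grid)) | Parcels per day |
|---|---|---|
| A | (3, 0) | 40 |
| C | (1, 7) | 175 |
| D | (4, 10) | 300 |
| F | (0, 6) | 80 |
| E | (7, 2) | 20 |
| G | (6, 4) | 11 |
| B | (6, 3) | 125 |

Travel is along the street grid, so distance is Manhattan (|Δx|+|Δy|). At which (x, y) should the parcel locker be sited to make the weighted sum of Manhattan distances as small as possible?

(4, 7)

Manhattan distance separates: Σwᵢ(|x−xᵢ|+|y−yᵢ|) = Σwᵢ|x−xᵢ| + Σwᵢ|y−yᵢ|, so x and y are optimised independently as 1-D weighted medians.
Total weight W = 751; half = 375.5.
x-coordinate, sorted with cumulative weight:
  x=0 (F, w=80) cum 80
  x=1 (C, w=175) cum 255
  x=3 (A, w=40) cum 295
  x=4 (D, w=300) cum 595  ← median
  x=6 (G, w=11) cum 606
  x=6 (B, w=125) cum 731
  x=7 (E, w=20) cum 751
⇒ x* = 4
y-coordinate, sorted with cumulative weight:
  y=0 (A, w=40) cum 40
  y=2 (E, w=20) cum 60
  y=3 (B, w=125) cum 185
  y=4 (G, w=11) cum 196
  y=6 (F, w=80) cum 276
  y=7 (C, w=175) cum 451  ← median
  y=10 (D, w=300) cum 751
⇒ y* = 7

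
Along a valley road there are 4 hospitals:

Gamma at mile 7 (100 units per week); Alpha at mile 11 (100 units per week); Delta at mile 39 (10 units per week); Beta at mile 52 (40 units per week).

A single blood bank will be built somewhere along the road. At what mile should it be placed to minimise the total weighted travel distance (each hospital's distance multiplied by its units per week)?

For a sum of weighted absolute distances on a line, the optimum is the weighted median (not the mean). Total weight W = 250; half-weight = 125.
Sort by position and accumulate weight:
  mile 7 (Gamma, w=100) → cum 100
  mile 11 (Alpha, w=100) → cum 200  ≥ 125 → median here
  mile 39 (Delta, w=10) → cum 210
  mile 52 (Beta, w=40) → cum 250
Optimal location: mile 11.

x = 11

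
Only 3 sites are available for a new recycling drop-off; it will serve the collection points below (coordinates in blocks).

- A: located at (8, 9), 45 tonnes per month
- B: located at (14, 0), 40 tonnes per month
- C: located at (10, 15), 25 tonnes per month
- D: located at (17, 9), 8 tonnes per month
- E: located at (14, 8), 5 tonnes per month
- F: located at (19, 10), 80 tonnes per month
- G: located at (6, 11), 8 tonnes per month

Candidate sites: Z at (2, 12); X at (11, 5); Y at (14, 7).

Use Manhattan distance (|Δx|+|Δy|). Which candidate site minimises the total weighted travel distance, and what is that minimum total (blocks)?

Y, total 1721 blocks

Total weighted distance at each candidate:
  Z (2, 12): total = 3424
  X (11, 5): total = 2148
  Y (14, 7): total = 1721
Minimum is at Y with total 1721 blocks.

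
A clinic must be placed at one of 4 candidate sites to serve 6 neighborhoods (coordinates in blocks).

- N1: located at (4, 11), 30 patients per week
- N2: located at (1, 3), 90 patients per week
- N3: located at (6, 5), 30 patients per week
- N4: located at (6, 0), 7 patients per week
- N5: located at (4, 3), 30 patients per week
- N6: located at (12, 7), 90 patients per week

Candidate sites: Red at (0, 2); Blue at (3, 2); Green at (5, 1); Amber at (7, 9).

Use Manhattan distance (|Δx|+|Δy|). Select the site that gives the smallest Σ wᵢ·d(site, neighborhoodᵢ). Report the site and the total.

Total weighted distance at each candidate:
  Red (0, 2): total = 2576
  Blue (3, 2): total = 2105
  Green (5, 1): total = 2294
  Amber (7, 9): total = 2350
Minimum is at Blue with total 2105 blocks.

Blue, total 2105 blocks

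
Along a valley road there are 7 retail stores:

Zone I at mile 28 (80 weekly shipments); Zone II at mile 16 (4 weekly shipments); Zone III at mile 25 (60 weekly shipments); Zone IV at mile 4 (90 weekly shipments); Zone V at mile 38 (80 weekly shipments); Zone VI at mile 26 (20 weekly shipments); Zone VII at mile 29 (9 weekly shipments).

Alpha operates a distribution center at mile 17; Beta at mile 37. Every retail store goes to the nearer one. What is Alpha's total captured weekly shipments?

The indifferent point is the midpoint (17+37)/2 = 27; retail stores left of it (closer to Alpha at 17) go to Alpha, those right go to Beta.
  Zone IV at 4 (w=90) → Alpha
  Zone II at 16 (w=4) → Alpha
  Zone III at 25 (w=60) → Alpha
  Zone VI at 26 (w=20) → Alpha
  Zone I at 28 (w=80) → Beta
  Zone VII at 29 (w=9) → Beta
  Zone V at 38 (w=80) → Beta
Alpha captures 174; Beta captures 169.

174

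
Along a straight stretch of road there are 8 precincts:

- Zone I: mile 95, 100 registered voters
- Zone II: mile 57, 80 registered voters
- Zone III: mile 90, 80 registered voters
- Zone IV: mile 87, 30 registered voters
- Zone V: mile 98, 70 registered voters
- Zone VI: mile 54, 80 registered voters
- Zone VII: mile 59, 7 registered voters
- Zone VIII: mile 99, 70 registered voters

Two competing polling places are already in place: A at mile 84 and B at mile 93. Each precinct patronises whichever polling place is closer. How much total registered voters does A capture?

The indifferent point is the midpoint (84+93)/2 = 88.5; precincts left of it (closer to A at 84) go to A, those right go to B.
  Zone VI at 54 (w=80) → A
  Zone II at 57 (w=80) → A
  Zone VII at 59 (w=7) → A
  Zone IV at 87 (w=30) → A
  Zone III at 90 (w=80) → B
  Zone I at 95 (w=100) → B
  Zone V at 98 (w=70) → B
  Zone VIII at 99 (w=70) → B
A captures 197; B captures 320.

197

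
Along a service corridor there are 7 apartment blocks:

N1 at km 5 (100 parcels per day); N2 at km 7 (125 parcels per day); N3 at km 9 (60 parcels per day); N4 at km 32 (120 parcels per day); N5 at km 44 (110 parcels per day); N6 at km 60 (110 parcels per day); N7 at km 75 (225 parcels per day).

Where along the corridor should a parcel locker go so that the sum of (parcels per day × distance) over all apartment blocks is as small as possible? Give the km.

x = 44

For a sum of weighted absolute distances on a line, the optimum is the weighted median (not the mean). Total weight W = 850; half-weight = 425.
Sort by position and accumulate weight:
  km 5 (N1, w=100) → cum 100
  km 7 (N2, w=125) → cum 225
  km 9 (N3, w=60) → cum 285
  km 32 (N4, w=120) → cum 405
  km 44 (N5, w=110) → cum 515  ≥ 425 → median here
  km 60 (N6, w=110) → cum 625
  km 75 (N7, w=225) → cum 850
Optimal location: km 44.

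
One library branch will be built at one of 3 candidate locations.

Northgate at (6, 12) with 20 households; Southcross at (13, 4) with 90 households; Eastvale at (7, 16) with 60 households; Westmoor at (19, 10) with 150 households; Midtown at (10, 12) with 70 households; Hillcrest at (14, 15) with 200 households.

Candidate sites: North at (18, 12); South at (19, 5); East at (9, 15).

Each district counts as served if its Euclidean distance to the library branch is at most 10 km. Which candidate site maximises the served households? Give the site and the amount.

North, covering 510

Coverage radius r = 10 km; a point is covered iff (Δx)²+(Δy)² ≤ 10² = 100.
  North (18, 12): covers {Southcross, Westmoor, Midtown, Hillcrest} → 510
  South (19, 5): covers {Southcross, Westmoor} → 240
  East (9, 15): covers {Northgate, Eastvale, Midtown, Hillcrest} → 350
Maximum coverage at North: 510 households.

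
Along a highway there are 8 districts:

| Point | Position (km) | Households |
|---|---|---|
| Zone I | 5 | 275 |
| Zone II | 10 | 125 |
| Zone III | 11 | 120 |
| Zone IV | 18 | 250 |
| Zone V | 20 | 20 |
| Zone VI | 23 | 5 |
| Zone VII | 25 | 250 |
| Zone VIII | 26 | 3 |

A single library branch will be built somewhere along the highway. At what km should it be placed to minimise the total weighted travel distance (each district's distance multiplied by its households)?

For a sum of weighted absolute distances on a line, the optimum is the weighted median (not the mean). Total weight W = 1048; half-weight = 524.
Sort by position and accumulate weight:
  km 5 (Zone I, w=275) → cum 275
  km 10 (Zone II, w=125) → cum 400
  km 11 (Zone III, w=120) → cum 520
  km 18 (Zone IV, w=250) → cum 770  ≥ 524 → median here
  km 20 (Zone V, w=20) → cum 790
  km 23 (Zone VI, w=5) → cum 795
  km 25 (Zone VII, w=250) → cum 1045
  km 26 (Zone VIII, w=3) → cum 1048
Optimal location: km 18.

x = 18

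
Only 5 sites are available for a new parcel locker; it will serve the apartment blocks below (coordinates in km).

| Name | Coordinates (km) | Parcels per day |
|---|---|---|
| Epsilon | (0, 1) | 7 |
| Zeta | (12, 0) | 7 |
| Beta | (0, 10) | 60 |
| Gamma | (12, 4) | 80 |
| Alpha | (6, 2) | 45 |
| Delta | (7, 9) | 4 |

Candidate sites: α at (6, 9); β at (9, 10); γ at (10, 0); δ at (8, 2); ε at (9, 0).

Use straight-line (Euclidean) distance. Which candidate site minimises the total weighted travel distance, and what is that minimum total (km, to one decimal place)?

δ, total 1242.6 km

Total weighted distance at each candidate:
  α (6, 9): total = 1454.5
  β (9, 10): total = 1632.3
  γ (10, 0): total = 1529.8
  δ (8, 2): total = 1242.6
  ε (9, 0): total = 1490.7
Minimum is at δ with total 1242.6 km.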